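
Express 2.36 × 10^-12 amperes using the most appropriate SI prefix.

= 2.36 × 10^-12 amperes; 10^-12 is pico.

2.36 picoamperes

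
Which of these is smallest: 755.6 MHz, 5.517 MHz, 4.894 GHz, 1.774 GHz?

755.6 MHz = 755600000 Hz
5.517 MHz = 5517000 Hz
4.894 GHz = 4894000000 Hz
1.774 GHz = 1774000000 Hz

5.517 MHz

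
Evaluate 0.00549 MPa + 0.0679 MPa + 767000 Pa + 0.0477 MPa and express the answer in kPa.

888.09 kPa

In kPa:
  0.00549 MPa = 0.00549 × 10^3 kPa = 5.49
  0.0679 MPa = 0.0679 × 10^3 kPa = 67.9
  767000 Pa = 767000 × 10^-3 kPa = 767
  0.0477 MPa = 0.0477 × 10^3 kPa = 47.7
Sum: 5.49 + 67.9 + 767 + 47.7 = 888.09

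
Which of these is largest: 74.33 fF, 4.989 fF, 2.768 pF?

2.768 pF

74.33 fF = 0.00000000000007433 F
4.989 fF = 0.000000000000004989 F
2.768 pF = 0.000000000002768 F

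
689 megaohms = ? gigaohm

0.689 gigaohms

mega = 10⁶, giga = 10⁹; factor is 10⁻³.
689 × 10⁻³ = 0.689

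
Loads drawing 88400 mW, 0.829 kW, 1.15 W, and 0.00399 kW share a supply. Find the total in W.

922.54 W

In W:
  88400 mW = 88400 × 10^-3 W = 88.4
  0.829 kW = 0.829 × 10^3 W = 829
  1.15 W → 1.15
  0.00399 kW = 0.00399 × 10^3 W = 3.99
Sum: 88.4 + 829 + 1.15 + 3.99 = 922.54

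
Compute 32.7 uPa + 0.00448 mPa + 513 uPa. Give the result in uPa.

550.18 uPa

In uPa:
  32.7 uPa → 32.7
  0.00448 mPa = 0.00448e3 uPa = 4.48
  513 uPa → 513
Sum: 32.7 + 4.48 + 513 = 550.18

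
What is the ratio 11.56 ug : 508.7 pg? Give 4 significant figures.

22720

(11.56 × 10^-6) / (508.7 × 10^-12) = 0.022725 × 10^6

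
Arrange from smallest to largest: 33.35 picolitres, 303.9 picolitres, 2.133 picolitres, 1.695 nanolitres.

2.133 picolitres < 33.35 picolitres < 303.9 picolitres < 1.695 nanolitres

33.35 picolitres = 0.00000000003335 litres
303.9 picolitres = 0.0000000003039 litres
2.133 picolitres = 0.000000000002133 litres
1.695 nanolitres = 0.000000001695 litres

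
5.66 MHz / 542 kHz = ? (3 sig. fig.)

(5.66 × 10⁶) / (542 × 10³) = 0.01044 × 10³

10.4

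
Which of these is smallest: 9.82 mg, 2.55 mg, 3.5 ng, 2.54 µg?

3.5 ng

9.82 mg = 0.00982 g
2.55 mg = 0.00255 g
3.5 ng = 0.0000000035 g
2.54 µg = 0.00000254 g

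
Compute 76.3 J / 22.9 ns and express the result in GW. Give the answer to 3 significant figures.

(76.3) / (22.9 × 10⁻⁹) = 3.3319 × 10⁹ W

3.33 GW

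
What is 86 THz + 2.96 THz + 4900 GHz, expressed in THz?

93.86 THz

In THz:
  86 THz → 86
  2.96 THz → 2.96
  4900 GHz = 4900 × 10^-3 THz = 4.9
Sum: 86 + 2.96 + 4.9 = 93.86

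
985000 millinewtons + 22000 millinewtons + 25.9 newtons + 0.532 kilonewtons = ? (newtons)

1564.9 newtons

In newtons:
  985000 millinewtons = 985000e-3 newtons = 985
  22000 millinewtons = 22000e-3 newtons = 22
  25.9 newtons → 25.9
  0.532 kilonewtons = 0.532e3 newtons = 532
Sum: 985 + 22 + 25.9 + 532 = 1564.9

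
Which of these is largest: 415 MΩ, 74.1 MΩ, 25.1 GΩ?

25.1 GΩ

415 MΩ = 415000000 Ω
74.1 MΩ = 74100000 Ω
25.1 GΩ = 25100000000 Ω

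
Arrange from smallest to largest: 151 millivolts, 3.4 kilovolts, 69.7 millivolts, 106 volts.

151 millivolts = 0.151 volts
3.4 kilovolts = 3400 volts
69.7 millivolts = 0.0697 volts
106 volts = 106 volts

69.7 millivolts < 151 millivolts < 106 volts < 3.4 kilovolts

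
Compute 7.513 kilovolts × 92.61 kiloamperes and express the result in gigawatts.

7.513e3 × 92.61e3 = 695.77893e6 W

0.69577893 gigawatts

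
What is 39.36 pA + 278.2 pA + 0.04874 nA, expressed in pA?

In pA:
  39.36 pA → 39.36
  278.2 pA → 278.2
  0.04874 nA = 0.04874 × 10^3 pA = 48.74
Sum: 39.36 + 278.2 + 48.74 = 366.3

366.3 pA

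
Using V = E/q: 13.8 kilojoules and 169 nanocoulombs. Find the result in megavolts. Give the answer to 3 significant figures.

81700 megavolts

(13.8 × 10³) / (169 × 10⁻⁹) = 0.081657 × 10¹² V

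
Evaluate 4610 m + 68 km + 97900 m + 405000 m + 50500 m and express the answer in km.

626.01 km

In km:
  4610 m = 4610 × 10^-3 km = 4.61
  68 km → 68
  97900 m = 97900 × 10^-3 km = 97.9
  405000 m = 405000 × 10^-3 km = 405
  50500 m = 50500 × 10^-3 km = 50.5
Sum: 4.61 + 68 + 97.9 + 405 + 50.5 = 626.01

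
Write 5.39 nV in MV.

nano = 1e-9, mega = 1e6; factor is 1e-15.
5.39 × 1e-15 = 0.00000000000000539

0.00000000000000539 MV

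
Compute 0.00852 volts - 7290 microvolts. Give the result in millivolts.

In millivolts:
  0.00852 volts = 0.00852e3 millivolts = 8.52
  7290 microvolts = 7290e-3 millivolts = 7.29
Difference: 8.52 - 7.29 = 1.23

1.23 millivolts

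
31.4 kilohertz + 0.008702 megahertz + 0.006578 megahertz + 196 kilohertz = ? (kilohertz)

In kilohertz:
  31.4 kilohertz → 31.4
  0.008702 megahertz = 0.008702e3 kilohertz = 8.702
  0.006578 megahertz = 0.006578e3 kilohertz = 6.578
  196 kilohertz → 196
Sum: 31.4 + 8.702 + 6.578 + 196 = 242.68

242.68 kilohertz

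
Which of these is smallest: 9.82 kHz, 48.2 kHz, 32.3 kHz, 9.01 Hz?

9.82 kHz = 9820 Hz
48.2 kHz = 48200 Hz
32.3 kHz = 32300 Hz
9.01 Hz = 9.01 Hz

9.01 Hz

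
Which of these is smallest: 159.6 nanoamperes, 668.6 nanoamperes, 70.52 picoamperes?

70.52 picoamperes

159.6 nanoamperes = 0.0000001596 amperes
668.6 nanoamperes = 0.0000006686 amperes
70.52 picoamperes = 0.00000000007052 amperes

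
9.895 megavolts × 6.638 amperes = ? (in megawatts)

65.68301 megawatts

9.895 × 10^6 × 6.638 = 65.68301 × 10^6 W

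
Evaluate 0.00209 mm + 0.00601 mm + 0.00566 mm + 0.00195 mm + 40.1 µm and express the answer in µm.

In µm:
  0.00209 mm = 0.00209e3 µm = 2.09
  0.00601 mm = 0.00601e3 µm = 6.01
  0.00566 mm = 0.00566e3 µm = 5.66
  0.00195 mm = 0.00195e3 µm = 1.95
  40.1 µm → 40.1
Sum: 2.09 + 6.01 + 5.66 + 1.95 + 40.1 = 55.81

55.81 µm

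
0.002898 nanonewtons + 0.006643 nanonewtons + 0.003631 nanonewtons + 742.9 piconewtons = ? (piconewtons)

In piconewtons:
  0.002898 nanonewtons = 0.002898 × 10^3 piconewtons = 2.898
  0.006643 nanonewtons = 0.006643 × 10^3 piconewtons = 6.643
  0.003631 nanonewtons = 0.003631 × 10^3 piconewtons = 3.631
  742.9 piconewtons → 742.9
Sum: 2.898 + 6.643 + 3.631 + 742.9 = 756.072

756.072 piconewtons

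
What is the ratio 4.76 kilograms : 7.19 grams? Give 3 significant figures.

662

(4.76 × 10^3) / (7.19) = 0.662 × 10^3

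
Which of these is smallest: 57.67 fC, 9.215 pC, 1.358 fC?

57.67 fC = 0.00000000000005767 C
9.215 pC = 0.000000000009215 C
1.358 fC = 0.000000000000001358 C

1.358 fC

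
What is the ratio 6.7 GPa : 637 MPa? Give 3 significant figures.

10.5

(6.7 × 10⁹) / (637 × 10⁶) = 0.01052 × 10³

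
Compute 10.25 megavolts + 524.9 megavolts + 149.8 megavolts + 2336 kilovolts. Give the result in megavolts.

In megavolts:
  10.25 megavolts → 10.25
  524.9 megavolts → 524.9
  149.8 megavolts → 149.8
  2336 kilovolts = 2336 × 10^-3 megavolts = 2.336
Sum: 10.25 + 524.9 + 149.8 + 2.336 = 687.286

687.286 megavolts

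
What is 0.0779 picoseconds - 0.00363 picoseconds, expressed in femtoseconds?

74.27 femtoseconds

In femtoseconds:
  0.0779 picoseconds = 0.0779e3 femtoseconds = 77.9
  0.00363 picoseconds = 0.00363e3 femtoseconds = 3.63
Difference: 77.9 - 3.63 = 74.27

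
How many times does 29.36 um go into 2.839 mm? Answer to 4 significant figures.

96.70

(2.839 × 10⁻³) / (29.36 × 10⁻⁶) = 0.096696 × 10³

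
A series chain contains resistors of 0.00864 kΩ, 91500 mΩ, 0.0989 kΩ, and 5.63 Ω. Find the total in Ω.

In Ω:
  0.00864 kΩ = 0.00864 × 10³ Ω = 8.64
  91500 mΩ = 91500 × 10⁻³ Ω = 91.5
  0.0989 kΩ = 0.0989 × 10³ Ω = 98.9
  5.63 Ω → 5.63
Sum: 8.64 + 91.5 + 98.9 + 5.63 = 204.67

204.67 Ω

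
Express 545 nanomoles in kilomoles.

nano = 1e-9, kilo = 1e3; factor is 1e-12.
545 × 1e-12 = 0.000000000545

0.000000000545 kilomoles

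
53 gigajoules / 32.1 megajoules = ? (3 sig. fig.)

(53 × 10⁹) / (32.1 × 10⁶) = 1.651 × 10³

1650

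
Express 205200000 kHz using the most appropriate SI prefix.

= 205.2e9 Hz; 1e9 is giga.

205.2 GHz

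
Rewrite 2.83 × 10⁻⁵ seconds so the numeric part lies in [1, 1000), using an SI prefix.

= 28.3 × 10⁻⁶ seconds; 10⁻⁶ is micro.

28.3 microseconds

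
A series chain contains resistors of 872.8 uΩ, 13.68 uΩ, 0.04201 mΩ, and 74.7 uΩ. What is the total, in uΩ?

1003.19 uΩ

In uΩ:
  872.8 uΩ → 872.8
  13.68 uΩ → 13.68
  0.04201 mΩ = 0.04201e3 uΩ = 42.01
  74.7 uΩ → 74.7
Sum: 872.8 + 13.68 + 42.01 + 74.7 = 1003.19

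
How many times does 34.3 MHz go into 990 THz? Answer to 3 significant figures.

28900000

(990e12) / (34.3e6) = 28.86e6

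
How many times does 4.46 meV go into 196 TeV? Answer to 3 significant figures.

(196 × 10^12) / (4.46 × 10^-3) = 43.95 × 10^15

43900000000000000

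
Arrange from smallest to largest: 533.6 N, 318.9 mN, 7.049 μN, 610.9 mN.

533.6 N = 533.6 N
318.9 mN = 0.3189 N
7.049 μN = 0.000007049 N
610.9 mN = 0.6109 N

7.049 μN < 318.9 mN < 610.9 mN < 533.6 N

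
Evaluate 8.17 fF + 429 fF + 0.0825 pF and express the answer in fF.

519.67 fF

In fF:
  8.17 fF → 8.17
  429 fF → 429
  0.0825 pF = 0.0825 × 10^3 fF = 82.5
Sum: 8.17 + 429 + 82.5 = 519.67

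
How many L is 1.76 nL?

nano = 10^-9, (no prefix) = 10^0; factor is 10^-9.
1.76 × 10^-9 = 0.00000000176

0.00000000176 L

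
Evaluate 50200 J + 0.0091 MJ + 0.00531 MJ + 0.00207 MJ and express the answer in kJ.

66.68 kJ

In kJ:
  50200 J = 50200 × 10⁻³ kJ = 50.2
  0.0091 MJ = 0.0091 × 10³ kJ = 9.1
  0.00531 MJ = 0.00531 × 10³ kJ = 5.31
  0.00207 MJ = 0.00207 × 10³ kJ = 2.07
Sum: 50.2 + 9.1 + 5.31 + 2.07 = 66.68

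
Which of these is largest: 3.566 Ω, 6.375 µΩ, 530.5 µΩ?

3.566 Ω = 3.566 Ω
6.375 µΩ = 0.000006375 Ω
530.5 µΩ = 0.0005305 Ω

3.566 Ω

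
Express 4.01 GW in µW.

giga = 10⁹, micro = 10⁻⁶; factor is 10¹⁵.
4.01 × 10¹⁵ = 4010000000000000

4010000000000000 µW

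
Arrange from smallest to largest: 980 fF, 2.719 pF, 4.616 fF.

980 fF = 0.00000000000098 F
2.719 pF = 0.000000000002719 F
4.616 fF = 0.000000000000004616 F

4.616 fF < 980 fF < 2.719 pF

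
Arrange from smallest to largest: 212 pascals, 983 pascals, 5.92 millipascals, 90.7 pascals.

212 pascals = 212 pascals
983 pascals = 983 pascals
5.92 millipascals = 0.00592 pascals
90.7 pascals = 90.7 pascals

5.92 millipascals < 90.7 pascals < 212 pascals < 983 pascals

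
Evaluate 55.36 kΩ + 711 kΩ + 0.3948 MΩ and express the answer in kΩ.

In kΩ:
  55.36 kΩ → 55.36
  711 kΩ → 711
  0.3948 MΩ = 0.3948e3 kΩ = 394.8
Sum: 55.36 + 711 + 394.8 = 1161.16

1161.16 kΩ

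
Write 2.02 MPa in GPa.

mega = 10^6, giga = 10^9; factor is 10^-3.
2.02 × 10^-3 = 0.00202

0.00202 GPa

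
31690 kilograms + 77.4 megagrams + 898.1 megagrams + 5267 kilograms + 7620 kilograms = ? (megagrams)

1020.077 megagrams

In megagrams:
  31690 kilograms = 31690e-3 megagrams = 31.69
  77.4 megagrams → 77.4
  898.1 megagrams → 898.1
  5267 kilograms = 5267e-3 megagrams = 5.267
  7620 kilograms = 7620e-3 megagrams = 7.62
Sum: 31.69 + 77.4 + 898.1 + 5.267 + 7.62 = 1020.077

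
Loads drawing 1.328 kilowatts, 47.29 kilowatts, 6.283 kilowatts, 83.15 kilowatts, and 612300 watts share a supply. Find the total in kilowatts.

In kilowatts:
  1.328 kilowatts → 1.328
  47.29 kilowatts → 47.29
  6.283 kilowatts → 6.283
  83.15 kilowatts → 83.15
  612300 watts = 612300 × 10^-3 kilowatts = 612.3
Sum: 1.328 + 47.29 + 6.283 + 83.15 + 612.3 = 750.351

750.351 kilowatts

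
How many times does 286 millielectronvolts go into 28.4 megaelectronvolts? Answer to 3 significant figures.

99300000

(28.4 × 10⁶) / (286 × 10⁻³) = 0.0993 × 10⁹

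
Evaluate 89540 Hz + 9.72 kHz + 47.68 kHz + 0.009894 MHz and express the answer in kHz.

In kHz:
  89540 Hz = 89540 × 10^-3 kHz = 89.54
  9.72 kHz → 9.72
  47.68 kHz → 47.68
  0.009894 MHz = 0.009894 × 10^3 kHz = 9.894
Sum: 89.54 + 9.72 + 47.68 + 9.894 = 156.834

156.834 kHz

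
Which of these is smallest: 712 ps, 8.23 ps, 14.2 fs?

14.2 fs

712 ps = 0.000000000712 s
8.23 ps = 0.00000000000823 s
14.2 fs = 0.0000000000000142 s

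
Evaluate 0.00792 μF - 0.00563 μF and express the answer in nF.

2.29 nF

In nF:
  0.00792 μF = 0.00792 × 10³ nF = 7.92
  0.00563 μF = 0.00563 × 10³ nF = 5.63
Difference: 7.92 - 5.63 = 2.29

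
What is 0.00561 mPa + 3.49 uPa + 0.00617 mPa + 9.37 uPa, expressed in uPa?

24.64 uPa

In uPa:
  0.00561 mPa = 0.00561 × 10^3 uPa = 5.61
  3.49 uPa → 3.49
  0.00617 mPa = 0.00617 × 10^3 uPa = 6.17
  9.37 uPa → 9.37
Sum: 5.61 + 3.49 + 6.17 + 9.37 = 24.64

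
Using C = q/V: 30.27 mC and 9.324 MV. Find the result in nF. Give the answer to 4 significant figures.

(30.27e-3) / (9.324e6) = 3.24646e-9 F

3.246 nF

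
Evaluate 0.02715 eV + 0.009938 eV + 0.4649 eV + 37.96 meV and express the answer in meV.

539.948 meV

In meV:
  0.02715 eV = 0.02715 × 10³ meV = 27.15
  0.009938 eV = 0.009938 × 10³ meV = 9.938
  0.4649 eV = 0.4649 × 10³ meV = 464.9
  37.96 meV → 37.96
Sum: 27.15 + 9.938 + 464.9 + 37.96 = 539.948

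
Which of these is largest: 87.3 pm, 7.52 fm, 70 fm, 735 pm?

735 pm

87.3 pm = 0.0000000000873 m
7.52 fm = 0.00000000000000752 m
70 fm = 0.00000000000007 m
735 pm = 0.000000000735 m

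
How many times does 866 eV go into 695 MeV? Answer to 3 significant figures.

(695 × 10^6) / (866) = 0.8025 × 10^6

803000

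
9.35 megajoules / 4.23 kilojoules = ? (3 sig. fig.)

(9.35 × 10^6) / (4.23 × 10^3) = 2.21 × 10^3

2210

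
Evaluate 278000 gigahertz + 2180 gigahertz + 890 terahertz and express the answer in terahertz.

1170.18 terahertz

In terahertz:
  278000 gigahertz = 278000 × 10^-3 terahertz = 278
  2180 gigahertz = 2180 × 10^-3 terahertz = 2.18
  890 terahertz → 890
Sum: 278 + 2.18 + 890 = 1170.18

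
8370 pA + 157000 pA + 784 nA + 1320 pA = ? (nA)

In nA:
  8370 pA = 8370 × 10^-3 nA = 8.37
  157000 pA = 157000 × 10^-3 nA = 157
  784 nA → 784
  1320 pA = 1320 × 10^-3 nA = 1.32
Sum: 8.37 + 157 + 784 + 1.32 = 950.69

950.69 nA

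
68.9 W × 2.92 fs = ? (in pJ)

68.9 × 2.92e-15 = 201.188e-15 J

0.201188 pJ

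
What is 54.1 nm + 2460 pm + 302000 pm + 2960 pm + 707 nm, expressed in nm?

1068.52 nm

In nm:
  54.1 nm → 54.1
  2460 pm = 2460 × 10⁻³ nm = 2.46
  302000 pm = 302000 × 10⁻³ nm = 302
  2960 pm = 2960 × 10⁻³ nm = 2.96
  707 nm → 707
Sum: 54.1 + 2.46 + 302 + 2.96 + 707 = 1068.52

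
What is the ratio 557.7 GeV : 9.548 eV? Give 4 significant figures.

(557.7 × 10^9) / (9.548) = 58.41 × 10^9

58410000000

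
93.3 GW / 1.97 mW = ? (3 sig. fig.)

(93.3e9) / (1.97e-3) = 47.36e12

47400000000000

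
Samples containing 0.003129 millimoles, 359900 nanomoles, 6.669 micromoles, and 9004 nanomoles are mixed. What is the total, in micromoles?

378.702 micromoles

In micromoles:
  0.003129 millimoles = 0.003129 × 10^3 micromoles = 3.129
  359900 nanomoles = 359900 × 10^-3 micromoles = 359.9
  6.669 micromoles → 6.669
  9004 nanomoles = 9004 × 10^-3 micromoles = 9.004
Sum: 3.129 + 359.9 + 6.669 + 9.004 = 378.702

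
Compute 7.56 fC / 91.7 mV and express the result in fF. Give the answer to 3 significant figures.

(7.56 × 10^-15) / (91.7 × 10^-3) = 0.082443 × 10^-12 F

82.4 fF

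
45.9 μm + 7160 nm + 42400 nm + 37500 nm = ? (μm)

In μm:
  45.9 μm → 45.9
  7160 nm = 7160e-3 μm = 7.16
  42400 nm = 42400e-3 μm = 42.4
  37500 nm = 37500e-3 μm = 37.5
Sum: 45.9 + 7.16 + 42.4 + 37.5 = 132.96

132.96 μm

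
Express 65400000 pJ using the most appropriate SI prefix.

= 65.4 × 10^-6 J; 10^-6 is micro.

65.4 uJ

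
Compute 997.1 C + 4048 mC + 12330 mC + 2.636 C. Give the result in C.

1016.114 C

In C:
  997.1 C → 997.1
  4048 mC = 4048 × 10^-3 C = 4.048
  12330 mC = 12330 × 10^-3 C = 12.33
  2.636 C → 2.636
Sum: 997.1 + 4.048 + 12.33 + 2.636 = 1016.114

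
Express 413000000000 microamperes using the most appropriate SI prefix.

413 kiloamperes

= 413 × 10^3 amperes; 10^3 is kilo.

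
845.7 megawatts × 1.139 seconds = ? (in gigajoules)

0.9632523 gigajoules

845.7 × 10⁶ × 1.139 = 963.2523 × 10⁶ J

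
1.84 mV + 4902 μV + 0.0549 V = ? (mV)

In mV:
  1.84 mV → 1.84
  4902 μV = 4902 × 10⁻³ mV = 4.902
  0.0549 V = 0.0549 × 10³ mV = 54.9
Sum: 1.84 + 4.902 + 54.9 = 61.642

61.642 mV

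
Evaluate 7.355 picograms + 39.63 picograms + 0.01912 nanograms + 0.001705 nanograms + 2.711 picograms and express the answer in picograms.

In picograms:
  7.355 picograms → 7.355
  39.63 picograms → 39.63
  0.01912 nanograms = 0.01912 × 10³ picograms = 19.12
  0.001705 nanograms = 0.001705 × 10³ picograms = 1.705
  2.711 picograms → 2.711
Sum: 7.355 + 39.63 + 19.12 + 1.705 + 2.711 = 70.521

70.521 picograms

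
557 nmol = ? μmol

nano = 10^-9, micro = 10^-6; factor is 10^-3.
557 × 10^-3 = 0.557

0.557 μmol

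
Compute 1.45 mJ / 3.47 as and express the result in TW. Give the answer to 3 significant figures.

418 TW

(1.45e-3) / (3.47e-18) = 0.41787e15 W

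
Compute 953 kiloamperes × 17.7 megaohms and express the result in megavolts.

953 × 10³ × 17.7 × 10⁶ = 16868.1 × 10⁹ V

16868100 megavolts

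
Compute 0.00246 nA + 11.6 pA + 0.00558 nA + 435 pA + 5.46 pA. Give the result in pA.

In pA:
  0.00246 nA = 0.00246 × 10^3 pA = 2.46
  11.6 pA → 11.6
  0.00558 nA = 0.00558 × 10^3 pA = 5.58
  435 pA → 435
  5.46 pA → 5.46
Sum: 2.46 + 11.6 + 5.58 + 435 + 5.46 = 460.1

460.1 pA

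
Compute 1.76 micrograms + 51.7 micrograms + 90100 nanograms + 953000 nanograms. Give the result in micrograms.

1096.56 micrograms

In micrograms:
  1.76 micrograms → 1.76
  51.7 micrograms → 51.7
  90100 nanograms = 90100 × 10⁻³ micrograms = 90.1
  953000 nanograms = 953000 × 10⁻³ micrograms = 953
Sum: 1.76 + 51.7 + 90.1 + 953 = 1096.56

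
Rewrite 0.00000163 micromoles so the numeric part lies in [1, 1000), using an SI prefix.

1.63 picomoles

= 1.63 × 10⁻¹² moles; 10⁻¹² is pico.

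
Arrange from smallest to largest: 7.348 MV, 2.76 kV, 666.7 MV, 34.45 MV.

7.348 MV = 7348000 V
2.76 kV = 2760 V
666.7 MV = 666700000 V
34.45 MV = 34450000 V

2.76 kV < 7.348 MV < 34.45 MV < 666.7 MV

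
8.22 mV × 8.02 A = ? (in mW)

65.9244 mW

8.22 × 10^-3 × 8.02 = 65.9244 × 10^-3 W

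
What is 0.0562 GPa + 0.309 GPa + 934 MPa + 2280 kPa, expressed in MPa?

1301.48 MPa

In MPa:
  0.0562 GPa = 0.0562 × 10³ MPa = 56.2
  0.309 GPa = 0.309 × 10³ MPa = 309
  934 MPa → 934
  2280 kPa = 2280 × 10⁻³ MPa = 2.28
Sum: 56.2 + 309 + 934 + 2.28 = 1301.48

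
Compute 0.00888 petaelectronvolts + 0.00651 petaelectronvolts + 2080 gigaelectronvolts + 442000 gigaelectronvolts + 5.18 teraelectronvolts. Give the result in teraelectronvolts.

464.65 teraelectronvolts

In teraelectronvolts:
  0.00888 petaelectronvolts = 0.00888 × 10³ teraelectronvolts = 8.88
  0.00651 petaelectronvolts = 0.00651 × 10³ teraelectronvolts = 6.51
  2080 gigaelectronvolts = 2080 × 10⁻³ teraelectronvolts = 2.08
  442000 gigaelectronvolts = 442000 × 10⁻³ teraelectronvolts = 442
  5.18 teraelectronvolts → 5.18
Sum: 8.88 + 6.51 + 2.08 + 442 + 5.18 = 464.65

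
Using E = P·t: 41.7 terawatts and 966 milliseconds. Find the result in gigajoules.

40282.2 gigajoules

41.7e12 × 966e-3 = 40282.2e9 J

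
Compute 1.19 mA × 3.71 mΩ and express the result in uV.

4.4149 uV

1.19e-3 × 3.71e-3 = 4.4149e-6 V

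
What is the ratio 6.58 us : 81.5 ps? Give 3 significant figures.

(6.58 × 10⁻⁶) / (81.5 × 10⁻¹²) = 0.08074 × 10⁶

80700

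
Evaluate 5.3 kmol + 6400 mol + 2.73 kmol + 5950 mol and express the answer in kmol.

20.38 kmol

In kmol:
  5.3 kmol → 5.3
  6400 mol = 6400 × 10^-3 kmol = 6.4
  2.73 kmol → 2.73
  5950 mol = 5950 × 10^-3 kmol = 5.95
Sum: 5.3 + 6.4 + 2.73 + 5.95 = 20.38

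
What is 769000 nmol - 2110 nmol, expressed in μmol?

766.89 μmol

In μmol:
  769000 nmol = 769000 × 10⁻³ μmol = 769
  2110 nmol = 2110 × 10⁻³ μmol = 2.11
Difference: 769 - 2.11 = 766.89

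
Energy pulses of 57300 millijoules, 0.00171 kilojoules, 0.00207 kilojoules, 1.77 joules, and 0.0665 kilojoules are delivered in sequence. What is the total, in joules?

In joules:
  57300 millijoules = 57300 × 10⁻³ joules = 57.3
  0.00171 kilojoules = 0.00171 × 10³ joules = 1.71
  0.00207 kilojoules = 0.00207 × 10³ joules = 2.07
  1.77 joules → 1.77
  0.0665 kilojoules = 0.0665 × 10³ joules = 66.5
Sum: 57.3 + 1.71 + 2.07 + 1.77 + 66.5 = 129.35

129.35 joules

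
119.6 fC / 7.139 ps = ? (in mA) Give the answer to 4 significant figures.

(119.6e-15) / (7.139e-12) = 16.753e-3 A

16.75 mA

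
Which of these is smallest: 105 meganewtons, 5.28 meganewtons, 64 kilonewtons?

64 kilonewtons

105 meganewtons = 105000000 newtons
5.28 meganewtons = 5280000 newtons
64 kilonewtons = 64000 newtons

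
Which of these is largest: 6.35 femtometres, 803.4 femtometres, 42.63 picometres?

42.63 picometres

6.35 femtometres = 0.00000000000000635 metres
803.4 femtometres = 0.0000000000008034 metres
42.63 picometres = 0.00000000004263 metres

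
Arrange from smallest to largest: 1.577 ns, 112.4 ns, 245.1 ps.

245.1 ps < 1.577 ns < 112.4 ns

1.577 ns = 0.000000001577 s
112.4 ns = 0.0000001124 s
245.1 ps = 0.0000000002451 s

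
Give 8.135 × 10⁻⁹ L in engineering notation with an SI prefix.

8.135 nL

= 8.135 × 10⁻⁹ L; 10⁻⁹ is nano.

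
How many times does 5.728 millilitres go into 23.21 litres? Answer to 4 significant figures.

4052

(23.21) / (5.728e-3) = 4.052e3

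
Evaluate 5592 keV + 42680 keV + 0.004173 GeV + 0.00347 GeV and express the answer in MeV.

In MeV:
  5592 keV = 5592e-3 MeV = 5.592
  42680 keV = 42680e-3 MeV = 42.68
  0.004173 GeV = 0.004173e3 MeV = 4.173
  0.00347 GeV = 0.00347e3 MeV = 3.47
Sum: 5.592 + 42.68 + 4.173 + 3.47 = 55.915

55.915 MeV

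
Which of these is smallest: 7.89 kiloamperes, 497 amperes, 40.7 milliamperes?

40.7 milliamperes

7.89 kiloamperes = 7890 amperes
497 amperes = 497 amperes
40.7 milliamperes = 0.0407 amperes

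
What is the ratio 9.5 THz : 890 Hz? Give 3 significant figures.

(9.5 × 10¹²) / (890) = 0.01067 × 10¹²

10700000000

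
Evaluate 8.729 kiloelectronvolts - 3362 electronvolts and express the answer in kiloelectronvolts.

5.367 kiloelectronvolts

In kiloelectronvolts:
  8.729 kiloelectronvolts → 8.729
  3362 electronvolts = 3362 × 10⁻³ kiloelectronvolts = 3.362
Difference: 8.729 - 3.362 = 5.367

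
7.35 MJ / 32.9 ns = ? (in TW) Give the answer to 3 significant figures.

(7.35e6) / (32.9e-9) = 0.2234e15 W

223 TW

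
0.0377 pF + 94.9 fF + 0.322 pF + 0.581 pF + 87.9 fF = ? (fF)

In fF:
  0.0377 pF = 0.0377 × 10³ fF = 37.7
  94.9 fF → 94.9
  0.322 pF = 0.322 × 10³ fF = 322
  0.581 pF = 0.581 × 10³ fF = 581
  87.9 fF → 87.9
Sum: 37.7 + 94.9 + 322 + 581 + 87.9 = 1123.5

1123.5 fF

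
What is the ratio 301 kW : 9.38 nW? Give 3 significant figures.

(301e3) / (9.38e-9) = 32.09e12

32100000000000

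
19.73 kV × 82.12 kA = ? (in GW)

19.73 × 10^3 × 82.12 × 10^3 = 1620.2276 × 10^6 W

1.6202276 GW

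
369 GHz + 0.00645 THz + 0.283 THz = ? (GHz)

658.45 GHz

In GHz:
  369 GHz → 369
  0.00645 THz = 0.00645e3 GHz = 6.45
  0.283 THz = 0.283e3 GHz = 283
Sum: 369 + 6.45 + 283 = 658.45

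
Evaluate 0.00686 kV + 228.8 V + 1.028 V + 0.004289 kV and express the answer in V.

240.977 V

In V:
  0.00686 kV = 0.00686e3 V = 6.86
  228.8 V → 228.8
  1.028 V → 1.028
  0.004289 kV = 0.004289e3 V = 4.289
Sum: 6.86 + 228.8 + 1.028 + 4.289 = 240.977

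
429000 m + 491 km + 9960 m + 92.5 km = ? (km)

In km:
  429000 m = 429000 × 10^-3 km = 429
  491 km → 491
  9960 m = 9960 × 10^-3 km = 9.96
  92.5 km → 92.5
Sum: 429 + 491 + 9.96 + 92.5 = 1022.46

1022.46 km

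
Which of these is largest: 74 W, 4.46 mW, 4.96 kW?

74 W = 74 W
4.46 mW = 0.00446 W
4.96 kW = 4960 W

4.96 kW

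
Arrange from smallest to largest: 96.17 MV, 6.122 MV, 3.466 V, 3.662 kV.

96.17 MV = 96170000 V
6.122 MV = 6122000 V
3.466 V = 3.466 V
3.662 kV = 3662 V

3.466 V < 3.662 kV < 6.122 MV < 96.17 MV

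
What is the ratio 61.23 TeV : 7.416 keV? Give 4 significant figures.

(61.23e12) / (7.416e3) = 8.2565e9

8256000000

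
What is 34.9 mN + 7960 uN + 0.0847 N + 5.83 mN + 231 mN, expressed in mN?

In mN:
  34.9 mN → 34.9
  7960 uN = 7960 × 10⁻³ mN = 7.96
  0.0847 N = 0.0847 × 10³ mN = 84.7
  5.83 mN → 5.83
  231 mN → 231
Sum: 34.9 + 7.96 + 84.7 + 5.83 + 231 = 364.39

364.39 mN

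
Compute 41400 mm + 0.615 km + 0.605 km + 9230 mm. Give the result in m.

1270.63 m

In m:
  41400 mm = 41400e-3 m = 41.4
  0.615 km = 0.615e3 m = 615
  0.605 km = 0.605e3 m = 605
  9230 mm = 9230e-3 m = 9.23
Sum: 41.4 + 615 + 605 + 9.23 = 1270.63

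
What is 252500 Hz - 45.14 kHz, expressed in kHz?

207.36 kHz

In kHz:
  252500 Hz = 252500 × 10⁻³ kHz = 252.5
  45.14 kHz → 45.14
Difference: 252.5 - 45.14 = 207.36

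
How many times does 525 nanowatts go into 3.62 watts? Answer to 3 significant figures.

6900000

(3.62) / (525 × 10^-9) = 0.006895 × 10^9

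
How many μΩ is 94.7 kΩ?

94700000000 μΩ

kilo = 1e3, micro = 1e-6; factor is 1e9.
94.7 × 1e9 = 94700000000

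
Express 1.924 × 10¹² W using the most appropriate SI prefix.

1.924 TW

= 1.924 × 10¹² W; 10¹² is tera.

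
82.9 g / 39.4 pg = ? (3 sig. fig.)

2100000000000

(82.9) / (39.4 × 10^-12) = 2.104 × 10^12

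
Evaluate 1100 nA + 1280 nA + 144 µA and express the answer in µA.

In µA:
  1100 nA = 1100 × 10^-3 µA = 1.1
  1280 nA = 1280 × 10^-3 µA = 1.28
  144 µA → 144
Sum: 1.1 + 1.28 + 144 = 146.38

146.38 µA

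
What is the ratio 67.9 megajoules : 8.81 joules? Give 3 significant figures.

(67.9 × 10^6) / (8.81) = 7.707 × 10^6

7710000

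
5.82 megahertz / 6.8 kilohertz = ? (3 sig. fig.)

856

(5.82e6) / (6.8e3) = 0.8559e3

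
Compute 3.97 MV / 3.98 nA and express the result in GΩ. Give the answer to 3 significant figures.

(3.97 × 10^6) / (3.98 × 10^-9) = 0.99749 × 10^15 Ω

997000 GΩ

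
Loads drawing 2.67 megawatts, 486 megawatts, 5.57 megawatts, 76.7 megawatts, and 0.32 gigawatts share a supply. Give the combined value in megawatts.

890.94 megawatts

In megawatts:
  2.67 megawatts → 2.67
  486 megawatts → 486
  5.57 megawatts → 5.57
  76.7 megawatts → 76.7
  0.32 gigawatts = 0.32 × 10^3 megawatts = 320
Sum: 2.67 + 486 + 5.57 + 76.7 + 320 = 890.94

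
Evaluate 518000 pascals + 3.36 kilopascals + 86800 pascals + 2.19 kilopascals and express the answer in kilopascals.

610.35 kilopascals

In kilopascals:
  518000 pascals = 518000e-3 kilopascals = 518
  3.36 kilopascals → 3.36
  86800 pascals = 86800e-3 kilopascals = 86.8
  2.19 kilopascals → 2.19
Sum: 518 + 3.36 + 86.8 + 2.19 = 610.35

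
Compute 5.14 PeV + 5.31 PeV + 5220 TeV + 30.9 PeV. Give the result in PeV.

In PeV:
  5.14 PeV → 5.14
  5.31 PeV → 5.31
  5220 TeV = 5220e-3 PeV = 5.22
  30.9 PeV → 30.9
Sum: 5.14 + 5.31 + 5.22 + 30.9 = 46.57

46.57 PeV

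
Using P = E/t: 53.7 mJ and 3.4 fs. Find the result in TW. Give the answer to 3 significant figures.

(53.7 × 10⁻³) / (3.4 × 10⁻¹⁵) = 15.794 × 10¹² W

15.8 TW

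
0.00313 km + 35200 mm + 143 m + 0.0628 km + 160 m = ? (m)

In m:
  0.00313 km = 0.00313e3 m = 3.13
  35200 mm = 35200e-3 m = 35.2
  143 m → 143
  0.0628 km = 0.0628e3 m = 62.8
  160 m → 160
Sum: 3.13 + 35.2 + 143 + 62.8 + 160 = 404.13

404.13 m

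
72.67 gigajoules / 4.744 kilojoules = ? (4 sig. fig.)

(72.67 × 10^9) / (4.744 × 10^3) = 15.318 × 10^6

15320000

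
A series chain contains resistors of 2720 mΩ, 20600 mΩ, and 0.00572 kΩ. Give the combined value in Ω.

In Ω:
  2720 mΩ = 2720e-3 Ω = 2.72
  20600 mΩ = 20600e-3 Ω = 20.6
  0.00572 kΩ = 0.00572e3 Ω = 5.72
Sum: 2.72 + 20.6 + 5.72 = 29.04

29.04 Ω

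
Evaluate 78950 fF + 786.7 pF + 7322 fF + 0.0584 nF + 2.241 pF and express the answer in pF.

In pF:
  78950 fF = 78950 × 10⁻³ pF = 78.95
  786.7 pF → 786.7
  7322 fF = 7322 × 10⁻³ pF = 7.322
  0.0584 nF = 0.0584 × 10³ pF = 58.4
  2.241 pF → 2.241
Sum: 78.95 + 786.7 + 7.322 + 58.4 + 2.241 = 933.613

933.613 pF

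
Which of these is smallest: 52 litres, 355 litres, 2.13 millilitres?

2.13 millilitres

52 litres = 52 litres
355 litres = 355 litres
2.13 millilitres = 0.00213 litres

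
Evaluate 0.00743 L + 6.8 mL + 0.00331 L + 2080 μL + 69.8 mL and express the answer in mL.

89.42 mL

In mL:
  0.00743 L = 0.00743 × 10^3 mL = 7.43
  6.8 mL → 6.8
  0.00331 L = 0.00331 × 10^3 mL = 3.31
  2080 μL = 2080 × 10^-3 mL = 2.08
  69.8 mL → 69.8
Sum: 7.43 + 6.8 + 3.31 + 2.08 + 69.8 = 89.42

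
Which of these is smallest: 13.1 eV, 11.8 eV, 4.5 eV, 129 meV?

13.1 eV = 13.1 eV
11.8 eV = 11.8 eV
4.5 eV = 4.5 eV
129 meV = 0.129 eV

129 meV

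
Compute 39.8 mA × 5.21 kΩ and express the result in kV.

39.8e-3 × 5.21e3 = 207.358 V

0.207358 kV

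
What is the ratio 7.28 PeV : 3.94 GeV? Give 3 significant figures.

1850000

(7.28 × 10^15) / (3.94 × 10^9) = 1.848 × 10^6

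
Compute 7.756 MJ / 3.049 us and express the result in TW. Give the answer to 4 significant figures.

(7.756e6) / (3.049e-6) = 2.54378e12 W

2.544 TW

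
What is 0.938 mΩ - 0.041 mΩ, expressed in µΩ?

897 µΩ

In µΩ:
  0.938 mΩ = 0.938 × 10^3 µΩ = 938
  0.041 mΩ = 0.041 × 10^3 µΩ = 41
Difference: 938 - 41 = 897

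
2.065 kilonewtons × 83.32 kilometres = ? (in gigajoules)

0.1720558 gigajoules

2.065 × 10^3 × 83.32 × 10^3 = 172.0558 × 10^6 J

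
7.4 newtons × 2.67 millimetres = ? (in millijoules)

19.758 millijoules

7.4 × 2.67 × 10⁻³ = 19.758 × 10⁻³ J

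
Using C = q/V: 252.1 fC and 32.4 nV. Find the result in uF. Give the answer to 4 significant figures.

7.781 uF

(252.1 × 10⁻¹⁵) / (32.4 × 10⁻⁹) = 7.78086 × 10⁻⁶ F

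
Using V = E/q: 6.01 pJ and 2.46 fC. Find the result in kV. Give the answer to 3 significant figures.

(6.01e-12) / (2.46e-15) = 2.4431e3 V

2.44 kV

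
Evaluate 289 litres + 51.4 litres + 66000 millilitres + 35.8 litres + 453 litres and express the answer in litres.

In litres:
  289 litres → 289
  51.4 litres → 51.4
  66000 millilitres = 66000 × 10^-3 litres = 66
  35.8 litres → 35.8
  453 litres → 453
Sum: 289 + 51.4 + 66 + 35.8 + 453 = 895.2

895.2 litres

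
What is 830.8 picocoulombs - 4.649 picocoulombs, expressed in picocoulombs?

826.151 picocoulombs

In picocoulombs:
  830.8 picocoulombs → 830.8
  4.649 picocoulombs → 4.649
Difference: 830.8 - 4.649 = 826.151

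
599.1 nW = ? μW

nano = 10^-9, micro = 10^-6; factor is 10^-3.
599.1 × 10^-3 = 0.5991

0.5991 μW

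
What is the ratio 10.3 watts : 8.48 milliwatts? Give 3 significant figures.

1210

(10.3) / (8.48 × 10^-3) = 1.215 × 10^3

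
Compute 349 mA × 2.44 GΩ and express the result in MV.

851.56 MV

349e-3 × 2.44e9 = 851.56e6 V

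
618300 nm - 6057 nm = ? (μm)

612.243 μm

In μm:
  618300 nm = 618300e-3 μm = 618.3
  6057 nm = 6057e-3 μm = 6.057
Difference: 618.3 - 6.057 = 612.243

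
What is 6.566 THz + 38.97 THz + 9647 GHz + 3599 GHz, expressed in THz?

58.782 THz

In THz:
  6.566 THz → 6.566
  38.97 THz → 38.97
  9647 GHz = 9647e-3 THz = 9.647
  3599 GHz = 3599e-3 THz = 3.599
Sum: 6.566 + 38.97 + 9.647 + 3.599 = 58.782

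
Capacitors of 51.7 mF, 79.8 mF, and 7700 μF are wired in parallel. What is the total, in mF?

In mF:
  51.7 mF → 51.7
  79.8 mF → 79.8
  7700 μF = 7700e-3 mF = 7.7
Sum: 51.7 + 79.8 + 7.7 = 139.2

139.2 mF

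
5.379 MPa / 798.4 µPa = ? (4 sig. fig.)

(5.379 × 10⁶) / (798.4 × 10⁻⁶) = 0.0067372 × 10¹²

6737000000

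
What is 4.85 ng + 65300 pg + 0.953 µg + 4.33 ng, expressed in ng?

1027.48 ng

In ng:
  4.85 ng → 4.85
  65300 pg = 65300e-3 ng = 65.3
  0.953 µg = 0.953e3 ng = 953
  4.33 ng → 4.33
Sum: 4.85 + 65.3 + 953 + 4.33 = 1027.48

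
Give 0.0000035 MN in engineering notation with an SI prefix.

3.5 N

= 3.5 N; mantissa already in [1, 1000).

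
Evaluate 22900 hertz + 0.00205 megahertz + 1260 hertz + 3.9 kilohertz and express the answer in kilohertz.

In kilohertz:
  22900 hertz = 22900 × 10⁻³ kilohertz = 22.9
  0.00205 megahertz = 0.00205 × 10³ kilohertz = 2.05
  1260 hertz = 1260 × 10⁻³ kilohertz = 1.26
  3.9 kilohertz → 3.9
Sum: 22.9 + 2.05 + 1.26 + 3.9 = 30.11

30.11 kilohertz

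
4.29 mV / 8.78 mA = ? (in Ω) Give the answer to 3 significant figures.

(4.29 × 10⁻³) / (8.78 × 10⁻³) = 0.48861 Ω

0.489 Ω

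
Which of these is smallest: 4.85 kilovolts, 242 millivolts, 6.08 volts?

4.85 kilovolts = 4850 volts
242 millivolts = 0.242 volts
6.08 volts = 6.08 volts

242 millivolts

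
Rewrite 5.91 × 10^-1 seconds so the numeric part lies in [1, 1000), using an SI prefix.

= 591 × 10^-3 seconds; 10^-3 is milli.

591 milliseconds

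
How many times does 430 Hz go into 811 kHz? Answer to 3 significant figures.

(811 × 10^3) / (430) = 1.886 × 10^3

1890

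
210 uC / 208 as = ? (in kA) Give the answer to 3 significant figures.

1010000000 kA

(210e-6) / (208e-18) = 1.0096e12 A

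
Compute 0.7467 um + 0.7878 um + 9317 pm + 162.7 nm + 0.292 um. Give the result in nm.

In nm:
  0.7467 um = 0.7467 × 10³ nm = 746.7
  0.7878 um = 0.7878 × 10³ nm = 787.8
  9317 pm = 9317 × 10⁻³ nm = 9.317
  162.7 nm → 162.7
  0.292 um = 0.292 × 10³ nm = 292
Sum: 746.7 + 787.8 + 9.317 + 162.7 + 292 = 1998.517

1998.517 nm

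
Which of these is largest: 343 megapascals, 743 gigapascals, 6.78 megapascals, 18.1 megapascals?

743 gigapascals

343 megapascals = 343000000 pascals
743 gigapascals = 743000000000 pascals
6.78 megapascals = 6780000 pascals
18.1 megapascals = 18100000 pascals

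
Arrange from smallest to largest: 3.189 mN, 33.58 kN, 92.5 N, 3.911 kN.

3.189 mN < 92.5 N < 3.911 kN < 33.58 kN

3.189 mN = 0.003189 N
33.58 kN = 33580 N
92.5 N = 92.5 N
3.911 kN = 3911 N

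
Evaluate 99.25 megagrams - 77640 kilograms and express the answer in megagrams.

21.61 megagrams

In megagrams:
  99.25 megagrams → 99.25
  77640 kilograms = 77640e-3 megagrams = 77.64
Difference: 99.25 - 77.64 = 21.61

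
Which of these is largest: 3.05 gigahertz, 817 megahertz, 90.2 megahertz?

3.05 gigahertz = 3050000000 hertz
817 megahertz = 817000000 hertz
90.2 megahertz = 90200000 hertz

3.05 gigahertz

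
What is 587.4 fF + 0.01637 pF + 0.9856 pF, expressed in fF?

In fF:
  587.4 fF → 587.4
  0.01637 pF = 0.01637 × 10^3 fF = 16.37
  0.9856 pF = 0.9856 × 10^3 fF = 985.6
Sum: 587.4 + 16.37 + 985.6 = 1589.37

1589.37 fF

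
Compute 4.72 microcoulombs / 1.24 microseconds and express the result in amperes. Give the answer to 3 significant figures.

3.81 amperes

(4.72 × 10⁻⁶) / (1.24 × 10⁻⁶) = 3.8065 A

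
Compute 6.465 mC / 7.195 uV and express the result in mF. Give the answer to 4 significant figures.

898500 mF

(6.465e-3) / (7.195e-6) = 0.898541e3 F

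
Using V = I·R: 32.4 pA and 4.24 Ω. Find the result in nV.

0.137376 nV

32.4 × 10⁻¹² × 4.24 = 137.376 × 10⁻¹² V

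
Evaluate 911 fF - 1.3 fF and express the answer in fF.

In fF:
  911 fF → 911
  1.3 fF → 1.3
Difference: 911 - 1.3 = 909.7

909.7 fF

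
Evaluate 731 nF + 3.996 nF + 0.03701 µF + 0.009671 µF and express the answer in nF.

In nF:
  731 nF → 731
  3.996 nF → 3.996
  0.03701 µF = 0.03701 × 10^3 nF = 37.01
  0.009671 µF = 0.009671 × 10^3 nF = 9.671
Sum: 731 + 3.996 + 37.01 + 9.671 = 781.677

781.677 nF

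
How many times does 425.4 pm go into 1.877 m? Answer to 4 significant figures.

(1.877) / (425.4e-12) = 0.0044123e12

4412000000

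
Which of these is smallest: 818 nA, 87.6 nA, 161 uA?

87.6 nA

818 nA = 0.000000818 A
87.6 nA = 0.0000000876 A
161 uA = 0.000161 A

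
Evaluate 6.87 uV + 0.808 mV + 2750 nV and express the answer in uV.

In uV:
  6.87 uV → 6.87
  0.808 mV = 0.808 × 10³ uV = 808
  2750 nV = 2750 × 10⁻³ uV = 2.75
Sum: 6.87 + 808 + 2.75 = 817.62

817.62 uV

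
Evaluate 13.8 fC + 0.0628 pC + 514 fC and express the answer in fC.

In fC:
  13.8 fC → 13.8
  0.0628 pC = 0.0628 × 10³ fC = 62.8
  514 fC → 514
Sum: 13.8 + 62.8 + 514 = 590.6

590.6 fC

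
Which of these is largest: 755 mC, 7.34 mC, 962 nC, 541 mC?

755 mC = 0.755 C
7.34 mC = 0.00734 C
962 nC = 0.000000962 C
541 mC = 0.541 C

755 mC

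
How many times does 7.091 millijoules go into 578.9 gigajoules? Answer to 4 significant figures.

(578.9e9) / (7.091e-3) = 81.639e12

81640000000000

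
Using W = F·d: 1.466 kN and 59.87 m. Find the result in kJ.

1.466e3 × 59.87 = 87.76942e3 J

87.76942 kJ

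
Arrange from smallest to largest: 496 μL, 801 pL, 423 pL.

423 pL < 801 pL < 496 μL

496 μL = 0.000496 L
801 pL = 0.000000000801 L
423 pL = 0.000000000423 L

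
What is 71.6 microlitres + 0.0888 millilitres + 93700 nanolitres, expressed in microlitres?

254.1 microlitres

In microlitres:
  71.6 microlitres → 71.6
  0.0888 millilitres = 0.0888e3 microlitres = 88.8
  93700 nanolitres = 93700e-3 microlitres = 93.7
Sum: 71.6 + 88.8 + 93.7 = 254.1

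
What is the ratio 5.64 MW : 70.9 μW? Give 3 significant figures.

79500000000

(5.64 × 10⁶) / (70.9 × 10⁻⁶) = 0.07955 × 10¹²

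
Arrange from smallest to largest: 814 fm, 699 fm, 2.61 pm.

699 fm < 814 fm < 2.61 pm

814 fm = 0.000000000000814 m
699 fm = 0.000000000000699 m
2.61 pm = 0.00000000000261 m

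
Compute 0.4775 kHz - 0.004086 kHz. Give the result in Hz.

In Hz:
  0.4775 kHz = 0.4775e3 Hz = 477.5
  0.004086 kHz = 0.004086e3 Hz = 4.086
Difference: 477.5 - 4.086 = 473.414

473.414 Hz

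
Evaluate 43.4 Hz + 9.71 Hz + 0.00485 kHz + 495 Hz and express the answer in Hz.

552.96 Hz

In Hz:
  43.4 Hz → 43.4
  9.71 Hz → 9.71
  0.00485 kHz = 0.00485 × 10³ Hz = 4.85
  495 Hz → 495
Sum: 43.4 + 9.71 + 4.85 + 495 = 552.96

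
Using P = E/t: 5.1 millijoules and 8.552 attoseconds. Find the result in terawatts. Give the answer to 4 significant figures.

(5.1e-3) / (8.552e-18) = 0.596352e15 W

596.4 terawatts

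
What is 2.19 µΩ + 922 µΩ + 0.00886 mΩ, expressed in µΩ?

933.05 µΩ

In µΩ:
  2.19 µΩ → 2.19
  922 µΩ → 922
  0.00886 mΩ = 0.00886e3 µΩ = 8.86
Sum: 2.19 + 922 + 8.86 = 933.05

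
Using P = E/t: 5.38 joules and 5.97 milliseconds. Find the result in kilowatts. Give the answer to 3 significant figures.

(5.38) / (5.97 × 10^-3) = 0.90117 × 10^3 W

0.901 kilowatts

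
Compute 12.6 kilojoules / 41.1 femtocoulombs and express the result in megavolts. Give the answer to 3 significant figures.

307000000000 megavolts

(12.6 × 10^3) / (41.1 × 10^-15) = 0.30657 × 10^18 V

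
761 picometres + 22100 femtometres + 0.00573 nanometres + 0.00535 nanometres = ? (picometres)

794.18 picometres

In picometres:
  761 picometres → 761
  22100 femtometres = 22100e-3 picometres = 22.1
  0.00573 nanometres = 0.00573e3 picometres = 5.73
  0.00535 nanometres = 0.00535e3 picometres = 5.35
Sum: 761 + 22.1 + 5.73 + 5.35 = 794.18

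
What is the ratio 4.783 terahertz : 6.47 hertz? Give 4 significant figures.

739300000000

(4.783 × 10¹²) / (6.47) = 0.73926 × 10¹²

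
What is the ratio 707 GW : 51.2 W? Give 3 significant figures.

(707e9) / (51.2) = 13.81e9

13800000000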